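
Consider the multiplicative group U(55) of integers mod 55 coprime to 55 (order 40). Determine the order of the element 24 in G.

10

Compute successive powers of 24 mod 55: 24, 26, 19, 16, 54, 31, 29, 36, …; 24^10 ≡ 1 (mod 55).
So |⟨24⟩| = 10.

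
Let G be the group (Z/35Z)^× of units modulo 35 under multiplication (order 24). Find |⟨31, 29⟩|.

|⟨31⟩| = 6 and |⟨29⟩| = 2, so |H| is a multiple of lcm(6, 2) = 6 and divides |G| = 24.
Closing under the operation: H = {1, 4, 6, 9, 11, 16, 19, 24, 26, 29, 31, 34}, so |H| = 12.

12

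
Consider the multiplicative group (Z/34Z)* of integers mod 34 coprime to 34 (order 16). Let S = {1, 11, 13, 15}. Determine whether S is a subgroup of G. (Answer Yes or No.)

11 ∈ S but its inverse 31 ∉ S, so S is not a subgroup.

No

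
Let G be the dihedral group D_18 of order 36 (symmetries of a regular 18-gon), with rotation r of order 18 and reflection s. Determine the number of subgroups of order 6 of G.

|G| = 36 and 6 | 36, so subgroups of order 6 are possible by Lagrange.
The subgroups of order 6 are: {e, r^6, r^12, r^4s, r^10s, r^16s}; {e, r^6, r^12, r^5s, r^11s, r^17s}; {e, r^6, r^12, s, r^6s, r^12s}; {e, r^6, r^12, rs, r^7s, r^13s}; … (7 in all).
So G has 7 subgroups of order 6.

7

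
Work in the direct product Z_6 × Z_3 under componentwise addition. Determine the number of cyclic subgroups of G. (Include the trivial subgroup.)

10

A cyclic subgroup of order d is generated by each of its φ(d) elements of order d, so the cyclic subgroups of order d number (#elements of order d)/φ(d).
Cyclic subgroups by order — order 1: 1; order 2: 1; order 3: 4; order 6: 4.
Total: 10.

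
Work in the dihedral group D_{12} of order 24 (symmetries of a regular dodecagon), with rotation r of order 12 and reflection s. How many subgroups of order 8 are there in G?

|G| = 24 and 8 | 24, so subgroups of order 8 are possible by Lagrange.
The subgroups of order 8 are: {e, r^3, r^6, r^9, rs, r^4s, r^7s, r^10s}; {e, r^3, r^6, r^9, r^2s, r^5s, r^8s, r^11s}; {e, r^3, r^6, r^9, s, r^3s, r^6s, r^9s}.
So G has 3 subgroups of order 8.

3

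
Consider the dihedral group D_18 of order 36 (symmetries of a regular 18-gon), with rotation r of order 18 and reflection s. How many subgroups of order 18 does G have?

3

|G| = 36 and 18 | 36, so subgroups of order 18 are possible by Lagrange.
The subgroups of order 18 are: {e, r, r^2, r^3, r^4, r^5, r^6, r^7, r^8, r^9, r^10, r^11, r^12, r^13, r^14, r^15, r^16, r^17}; {e, r^2, r^4, r^6, r^8, r^10, r^12, r^14, r^16, s, r^2s, r^4s, r^6s, r^8s, r^10s, r^12s, r^14s, r^16s}; {e, r^2, r^4, r^6, r^8, r^10, r^12, r^14, r^16, rs, r^3s, r^5s, r^7s, r^9s, r^11s, r^13s, r^15s, r^17s}.
So G has 3 subgroups of order 18.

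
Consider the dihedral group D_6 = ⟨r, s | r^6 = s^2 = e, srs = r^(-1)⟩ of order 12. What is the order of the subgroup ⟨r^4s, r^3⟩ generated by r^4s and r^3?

|⟨r^4s⟩| = 2 and |⟨r^3⟩| = 2, so |H| is a multiple of lcm(2, 2) = 2 and divides |G| = 12.
Closing under the operation: H = {e, r^3, rs, r^4s}, so |H| = 4.

4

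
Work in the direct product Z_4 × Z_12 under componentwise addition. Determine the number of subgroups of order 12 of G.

7

|G| = 48 and 12 | 48, so subgroups of order 12 are possible by Lagrange.
The subgroups of order 12 are: {(0,0), (0,1), (0,2), (0,3), (0,4), (0,5), (0,6), (0,7), (0,8), (0,9), (0,10), (0,11)}; {(0,0), (0,2), (0,4), (0,6), (0,8), (0,10), (2,0), (2,2), (2,4), (2,6), (2,8), (2,10)}; {(0,0), (0,2), (0,4), (0,6), (0,8), (0,10), (2,1), (2,3), (2,5), (2,7), (2,9), (2,11)}; {(0,0), (0,4), (0,8), (1,0), (1,4), (1,8), (2,0), (2,4), (2,8), (3,0), (3,4), (3,8)}; … (7 in all).
So G has 7 subgroups of order 12.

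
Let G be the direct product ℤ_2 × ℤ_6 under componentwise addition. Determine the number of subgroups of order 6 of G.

|G| = 12 and 6 | 12, so subgroups of order 6 are possible by Lagrange.
The subgroups of order 6 are: {(0,0), (0,1), (0,2), (0,3), (0,4), (0,5)}; {(0,0), (0,2), (0,4), (1,0), (1,2), (1,4)}; {(0,0), (0,2), (0,4), (1,1), (1,3), (1,5)}.
So G has 3 subgroups of order 6.

3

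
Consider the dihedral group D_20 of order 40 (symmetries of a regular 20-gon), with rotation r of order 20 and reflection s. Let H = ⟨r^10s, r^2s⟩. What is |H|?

|⟨r^10s⟩| = 2 and |⟨r^2s⟩| = 2, so |H| is a multiple of lcm(2, 2) = 2 and divides |G| = 40.
Closing under the operation: H = {e, r^4, r^8, r^12, r^16, r^2s, r^6s, r^10s, r^14s, r^18s}, so |H| = 10.

10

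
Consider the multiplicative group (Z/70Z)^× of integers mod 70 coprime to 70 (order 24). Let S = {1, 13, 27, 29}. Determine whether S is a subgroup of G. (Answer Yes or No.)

Yes

|S| = 4 divides |G| = 24, consistent with Lagrange.
S contains the identity, every element's inverse is in S, and S is closed under ·: it is a subgroup.
In fact S = ⟨27⟩.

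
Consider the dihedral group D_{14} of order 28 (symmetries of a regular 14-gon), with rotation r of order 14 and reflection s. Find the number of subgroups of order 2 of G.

|G| = 28 and 2 | 28, so subgroups of order 2 are possible by Lagrange.
The subgroups of order 2 are: {e, r^10s}; {e, r^11s}; {e, r^12s}; {e, r^13s}; … (15 in all).
So G has 15 subgroups of order 2.

15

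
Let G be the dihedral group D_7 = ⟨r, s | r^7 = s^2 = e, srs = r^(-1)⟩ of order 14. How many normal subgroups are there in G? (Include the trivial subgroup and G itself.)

3

G has 10 subgroups. Checking conjugation-invariance by order — order 1: 1/1 normal; order 2: 0/7 normal; order 7: 1/1 normal; order 14: 1/1 normal.
Total normal subgroups: 3.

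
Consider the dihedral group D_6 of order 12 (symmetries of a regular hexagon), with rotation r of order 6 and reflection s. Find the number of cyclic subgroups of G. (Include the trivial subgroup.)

10

Group the elements of G by the cyclic subgroup they generate; each cyclic subgroup of order d accounts for φ(d) elements.
Cyclic subgroups by order — order 1: 1; order 2: 7; order 3: 1; order 6: 1.
Total: 10.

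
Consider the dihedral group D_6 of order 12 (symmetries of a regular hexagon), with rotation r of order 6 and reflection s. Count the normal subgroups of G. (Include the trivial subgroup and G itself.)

7

G has 16 subgroups. Checking conjugation-invariance by order — order 1: 1/1 normal; order 2: 1/7 normal; order 3: 1/1 normal; order 4: 0/3 normal; order 6: 3/3 normal; order 12: 1/1 normal.
Total normal subgroups: 7.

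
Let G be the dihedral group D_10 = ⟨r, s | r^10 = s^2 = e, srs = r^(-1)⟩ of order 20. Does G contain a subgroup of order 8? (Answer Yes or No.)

No

8 does not divide |G| = 20, so by Lagrange no subgroup of order 8 exists.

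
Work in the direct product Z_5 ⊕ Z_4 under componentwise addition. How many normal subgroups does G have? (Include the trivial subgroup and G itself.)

6

G is abelian, so every subgroup is normal.
G has 6 subgroups in total, hence 6 normal subgroups.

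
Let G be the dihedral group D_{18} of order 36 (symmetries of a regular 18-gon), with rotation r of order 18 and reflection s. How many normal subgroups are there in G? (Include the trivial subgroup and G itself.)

9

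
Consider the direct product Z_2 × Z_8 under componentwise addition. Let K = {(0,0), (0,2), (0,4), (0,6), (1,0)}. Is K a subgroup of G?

No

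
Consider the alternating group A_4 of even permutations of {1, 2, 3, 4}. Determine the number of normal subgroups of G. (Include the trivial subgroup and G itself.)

3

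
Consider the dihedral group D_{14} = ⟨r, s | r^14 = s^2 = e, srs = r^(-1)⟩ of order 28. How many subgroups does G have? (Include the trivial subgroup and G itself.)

|G| = 28, so by Lagrange every subgroup order divides 28. Divisors: 1, 2, 4, 7, 14, 28.
Subgroups by order — order 1: 1; order 2: 15; order 4: 7; order 7: 1; order 14: 3; order 28: 1.
Total: 1 + 15 + 7 + 1 + 3 + 1 = 28.

28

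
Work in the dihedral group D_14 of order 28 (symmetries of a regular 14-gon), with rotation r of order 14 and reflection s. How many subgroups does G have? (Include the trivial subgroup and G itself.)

28

|G| = 28, so by Lagrange every subgroup order divides 28. Divisors: 1, 2, 4, 7, 14, 28.
Subgroups by order — order 1: 1; order 2: 15; order 4: 7; order 7: 1; order 14: 3; order 28: 1.
Total: 1 + 15 + 7 + 1 + 3 + 1 = 28.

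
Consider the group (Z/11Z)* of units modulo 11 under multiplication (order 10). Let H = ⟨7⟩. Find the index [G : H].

1

|⟨7⟩| = 10 and |G| = 10.
By Lagrange, [G : H] = |G|/|H| = 10/10 = 1.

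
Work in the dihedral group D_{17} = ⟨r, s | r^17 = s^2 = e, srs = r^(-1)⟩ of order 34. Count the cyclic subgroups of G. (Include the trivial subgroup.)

Each element a generates a cyclic subgroup ⟨a⟩; distinct elements may generate the same one (a cyclic group of order d has φ(d) generators).
Cyclic subgroups by order — order 1: 1; order 2: 17; order 17: 1.
Total: 19.

19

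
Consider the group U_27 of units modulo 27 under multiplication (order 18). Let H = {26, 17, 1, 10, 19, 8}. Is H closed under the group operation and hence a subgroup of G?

|H| = 6 divides |G| = 18, consistent with Lagrange.
H contains the identity, every element's inverse is in H, and H is closed under ·: it is a subgroup.
In fact H = ⟨17⟩.

Yes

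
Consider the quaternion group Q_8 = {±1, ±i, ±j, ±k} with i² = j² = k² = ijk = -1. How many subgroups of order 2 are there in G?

1

|G| = 8 and 2 | 8, so subgroups of order 2 are possible by Lagrange.
The subgroups of order 2 are: {1, -1}.
So G has 1 subgroup of order 2.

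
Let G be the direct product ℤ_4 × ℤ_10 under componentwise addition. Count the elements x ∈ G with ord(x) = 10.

12

An element (a,b) has order lcm(ord(a), ord(b)); count pairs with lcm equal to 10.
Enumerating gives 12 such elements.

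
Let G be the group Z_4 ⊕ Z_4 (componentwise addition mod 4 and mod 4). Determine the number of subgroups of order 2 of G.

3

|G| = 16 and 2 | 16, so subgroups of order 2 are possible by Lagrange.
The subgroups of order 2 are: {(0,0), (0,2)}; {(0,0), (2,0)}; {(0,0), (2,2)}.
So G has 3 subgroups of order 2.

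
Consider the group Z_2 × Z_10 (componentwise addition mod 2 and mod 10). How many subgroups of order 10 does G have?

3

|G| = 20 and 10 | 20, so subgroups of order 10 are possible by Lagrange.
The subgroups of order 10 are: {(0,0), (0,1), (0,2), (0,3), (0,4), (0,5), (0,6), (0,7), (0,8), (0,9)}; {(0,0), (0,2), (0,4), (0,6), (0,8), (1,0), (1,2), (1,4), (1,6), (1,8)}; {(0,0), (0,2), (0,4), (0,6), (0,8), (1,1), (1,3), (1,5), (1,7), (1,9)}.
So G has 3 subgroups of order 10.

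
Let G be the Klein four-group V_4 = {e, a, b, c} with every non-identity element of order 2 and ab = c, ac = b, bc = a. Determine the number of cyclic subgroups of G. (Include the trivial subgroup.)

A cyclic subgroup of order d is generated by each of its φ(d) elements of order d, so the cyclic subgroups of order d number (#elements of order d)/φ(d).
Cyclic subgroups by order — order 1: 1; order 2: 3.
Total: 4.

4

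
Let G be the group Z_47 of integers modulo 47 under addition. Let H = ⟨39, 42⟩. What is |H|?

|⟨39⟩| = 47 and |⟨42⟩| = 47, so |H| is a multiple of lcm(47, 47) = 47 and divides |G| = 47.
Closing {39, 42} under the group operation gives all of G, so |H| = 47.

47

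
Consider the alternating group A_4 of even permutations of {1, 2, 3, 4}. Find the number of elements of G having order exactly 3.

The elements of order 3 are: (2 3 4), (2 4 3), (1 2 3), (1 2 4), (1 3 2), (1 3 4), (1 4 2), (1 4 3).
That's 8.

8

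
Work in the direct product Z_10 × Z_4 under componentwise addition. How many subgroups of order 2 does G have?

|G| = 40 and 2 | 40, so subgroups of order 2 are possible by Lagrange.
The subgroups of order 2 are: {(0,0), (0,2)}; {(0,0), (5,0)}; {(0,0), (5,2)}.
So G has 3 subgroups of order 2.

3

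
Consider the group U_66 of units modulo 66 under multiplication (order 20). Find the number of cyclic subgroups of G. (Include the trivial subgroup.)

8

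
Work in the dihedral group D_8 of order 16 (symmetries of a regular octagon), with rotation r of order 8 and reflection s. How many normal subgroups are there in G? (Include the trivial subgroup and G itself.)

7

G has 19 subgroups. Checking conjugation-invariance by order — order 1: 1/1 normal; order 2: 1/9 normal; order 4: 1/5 normal; order 8: 3/3 normal; order 16: 1/1 normal.
Total normal subgroups: 7.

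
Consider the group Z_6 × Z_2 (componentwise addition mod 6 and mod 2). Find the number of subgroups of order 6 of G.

3

|G| = 12 and 6 | 12, so subgroups of order 6 are possible by Lagrange.
The subgroups of order 6 are: {(0,0), (0,1), (2,0), (2,1), (4,0), (4,1)}; {(0,0), (1,0), (2,0), (3,0), (4,0), (5,0)}; {(0,0), (1,1), (2,0), (3,1), (4,0), (5,1)}.
So G has 3 subgroups of order 6.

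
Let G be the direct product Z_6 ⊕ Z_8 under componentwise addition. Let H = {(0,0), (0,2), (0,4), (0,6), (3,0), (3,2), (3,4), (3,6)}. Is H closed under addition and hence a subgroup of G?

Yes

|H| = 8 divides |G| = 48, consistent with Lagrange.
H contains the identity, every element's inverse is in H, and H is closed under +: it is a subgroup.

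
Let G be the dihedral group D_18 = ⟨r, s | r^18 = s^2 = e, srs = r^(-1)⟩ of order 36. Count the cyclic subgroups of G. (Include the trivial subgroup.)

24

A cyclic subgroup of order d is generated by each of its φ(d) elements of order d, so the cyclic subgroups of order d number (#elements of order d)/φ(d).
Cyclic subgroups by order — order 1: 1; order 2: 19; order 3: 1; order 6: 1; order 9: 1; order 18: 1.
Total: 24.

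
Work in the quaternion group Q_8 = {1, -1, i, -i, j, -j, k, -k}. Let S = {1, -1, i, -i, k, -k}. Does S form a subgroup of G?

|S| = 6 does not divide |G| = 8, so by Lagrange S is not a subgroup.

No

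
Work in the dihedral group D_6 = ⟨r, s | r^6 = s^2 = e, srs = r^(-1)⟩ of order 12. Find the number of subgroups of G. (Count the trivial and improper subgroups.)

16

|G| = 12, so by Lagrange every subgroup order divides 12. Divisors: 1, 2, 3, 4, 6, 12.
Subgroups by order — order 1: 1; order 2: 7; order 3: 1; order 4: 3; order 6: 3; order 12: 1.
Total: 1 + 7 + 1 + 3 + 3 + 1 = 16.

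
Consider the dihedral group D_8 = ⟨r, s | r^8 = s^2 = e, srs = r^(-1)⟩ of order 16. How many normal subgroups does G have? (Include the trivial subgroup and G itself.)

7

G has 19 subgroups. Checking conjugation-invariance by order — order 1: 1/1 normal; order 2: 1/9 normal; order 4: 1/5 normal; order 8: 3/3 normal; order 16: 1/1 normal.
Total normal subgroups: 7.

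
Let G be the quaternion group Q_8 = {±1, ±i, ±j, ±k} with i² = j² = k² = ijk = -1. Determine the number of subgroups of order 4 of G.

3

|G| = 8 and 4 | 8, so subgroups of order 4 are possible by Lagrange.
The subgroups of order 4 are: {1, -1, i, -i}; {1, -1, j, -j}; {1, -1, k, -k}.
So G has 3 subgroups of order 4.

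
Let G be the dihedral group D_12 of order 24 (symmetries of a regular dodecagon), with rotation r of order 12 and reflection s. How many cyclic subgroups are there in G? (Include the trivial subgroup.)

18

Each element a generates a cyclic subgroup ⟨a⟩; distinct elements may generate the same one (a cyclic group of order d has φ(d) generators).
Cyclic subgroups by order — order 1: 1; order 2: 13; order 3: 1; order 4: 1; order 6: 1; order 12: 1.
Total: 18.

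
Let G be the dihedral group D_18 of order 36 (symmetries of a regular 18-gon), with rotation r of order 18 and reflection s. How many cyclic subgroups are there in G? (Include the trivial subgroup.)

24

Each element a generates a cyclic subgroup ⟨a⟩; distinct elements may generate the same one (a cyclic group of order d has φ(d) generators).
Cyclic subgroups by order — order 1: 1; order 2: 19; order 3: 1; order 6: 1; order 9: 1; order 18: 1.
Total: 24.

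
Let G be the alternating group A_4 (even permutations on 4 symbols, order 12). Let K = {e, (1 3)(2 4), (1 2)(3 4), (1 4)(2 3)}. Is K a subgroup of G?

Yes

|K| = 4 divides |G| = 12, consistent with Lagrange.
K contains the identity, every element's inverse is in K, and K is closed under ∘: it is a subgroup.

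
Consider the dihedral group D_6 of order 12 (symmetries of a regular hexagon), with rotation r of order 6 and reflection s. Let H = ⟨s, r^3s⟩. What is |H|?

4

|⟨s⟩| = 2 and |⟨r^3s⟩| = 2, so |H| is a multiple of lcm(2, 2) = 2 and divides |G| = 12.
Closing under the operation: H = {e, r^3, s, r^3s}, so |H| = 4.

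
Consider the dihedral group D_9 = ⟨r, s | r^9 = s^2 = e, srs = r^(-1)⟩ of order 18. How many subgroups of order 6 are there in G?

3

|G| = 18 and 6 | 18, so subgroups of order 6 are possible by Lagrange.
The subgroups of order 6 are: {e, r^3, r^6, r^2s, r^5s, r^8s}; {e, r^3, r^6, s, r^3s, r^6s}; {e, r^3, r^6, rs, r^4s, r^7s}.
So G has 3 subgroups of order 6.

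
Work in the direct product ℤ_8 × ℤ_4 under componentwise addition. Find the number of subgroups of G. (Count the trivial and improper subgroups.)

22

|G| = 32, so by Lagrange every subgroup order divides 32. Divisors: 1, 2, 4, 8, 16, 32.
Subgroups by order — order 1: 1; order 2: 3; order 4: 7; order 8: 7; order 16: 3; order 32: 1.
Total: 1 + 3 + 7 + 7 + 3 + 1 = 22.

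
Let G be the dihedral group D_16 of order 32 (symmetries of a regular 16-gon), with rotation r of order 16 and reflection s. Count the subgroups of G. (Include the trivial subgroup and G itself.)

36

|G| = 32, so by Lagrange every subgroup order divides 32. Divisors: 1, 2, 4, 8, 16, 32.
Subgroups by order — order 1: 1; order 2: 17; order 4: 9; order 8: 5; order 16: 3; order 32: 1.
Total: 1 + 17 + 9 + 5 + 3 + 1 = 36.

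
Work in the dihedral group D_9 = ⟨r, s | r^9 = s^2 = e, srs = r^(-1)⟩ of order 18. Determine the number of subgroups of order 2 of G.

9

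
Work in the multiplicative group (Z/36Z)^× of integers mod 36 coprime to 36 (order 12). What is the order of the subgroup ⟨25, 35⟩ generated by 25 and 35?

|⟨25⟩| = 3 and |⟨35⟩| = 2, so |H| is a multiple of lcm(3, 2) = 6 and divides |G| = 12.
Closing under the operation: H = {1, 11, 13, 23, 25, 35}, so |H| = 6.

6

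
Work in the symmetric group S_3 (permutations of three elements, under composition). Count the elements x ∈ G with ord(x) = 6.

No element of G has order 6 (even though 6 | 6).

0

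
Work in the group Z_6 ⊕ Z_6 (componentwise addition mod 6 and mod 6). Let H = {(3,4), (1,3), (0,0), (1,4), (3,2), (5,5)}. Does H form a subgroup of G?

No

(5,5) ∈ H but its inverse (1,1) ∉ H, so H is not a subgroup.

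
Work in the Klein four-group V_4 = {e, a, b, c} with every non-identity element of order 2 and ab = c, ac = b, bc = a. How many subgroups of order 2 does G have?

|G| = 4 and 2 | 4, so subgroups of order 2 are possible by Lagrange.
The subgroups of order 2 are: {e, a}; {e, b}; {e, c}.
So G has 3 subgroups of order 2.

3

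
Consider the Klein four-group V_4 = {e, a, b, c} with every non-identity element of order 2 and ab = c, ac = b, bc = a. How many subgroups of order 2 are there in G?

|G| = 4 and 2 | 4, so subgroups of order 2 are possible by Lagrange.
The subgroups of order 2 are: {e, a}; {e, b}; {e, c}.
So G has 3 subgroups of order 2.

3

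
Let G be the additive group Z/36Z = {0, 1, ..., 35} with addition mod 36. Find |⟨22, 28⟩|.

18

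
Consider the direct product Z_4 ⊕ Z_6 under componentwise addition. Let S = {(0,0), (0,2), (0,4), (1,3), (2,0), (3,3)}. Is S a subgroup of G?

Closure fails: (1,3) + (0,2) = (1,5) ∉ S. So S is not a subgroup.

No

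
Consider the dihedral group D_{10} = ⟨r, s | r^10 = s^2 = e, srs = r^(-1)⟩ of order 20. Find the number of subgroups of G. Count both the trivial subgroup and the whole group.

|G| = 20, so by Lagrange every subgroup order divides 20. Divisors: 1, 2, 4, 5, 10, 20.
Subgroups by order — order 1: 1; order 2: 11; order 4: 5; order 5: 1; order 10: 3; order 20: 1.
Total: 1 + 11 + 5 + 1 + 3 + 1 = 22.

22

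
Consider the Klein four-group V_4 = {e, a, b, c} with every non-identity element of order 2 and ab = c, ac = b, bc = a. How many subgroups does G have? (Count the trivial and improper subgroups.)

5

|G| = 4, so by Lagrange every subgroup order divides 4. Divisors: 1, 2, 4.
Subgroups by order — order 1: 1; order 2: 3; order 4: 1.
Total: 1 + 3 + 1 = 5.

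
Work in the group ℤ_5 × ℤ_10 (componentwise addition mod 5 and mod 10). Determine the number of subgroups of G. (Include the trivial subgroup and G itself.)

|G| = 50, so by Lagrange every subgroup order divides 50. Divisors: 1, 2, 5, 10, 25, 50.
Subgroups by order — order 1: 1; order 2: 1; order 5: 6; order 10: 6; order 25: 1; order 50: 1.
Total: 1 + 1 + 6 + 6 + 1 + 1 = 16.

16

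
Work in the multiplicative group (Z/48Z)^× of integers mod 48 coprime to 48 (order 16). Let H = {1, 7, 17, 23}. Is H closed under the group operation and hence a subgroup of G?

|H| = 4 divides |G| = 16, consistent with Lagrange.
H contains the identity, every element's inverse is in H, and H is closed under ·: it is a subgroup.

Yes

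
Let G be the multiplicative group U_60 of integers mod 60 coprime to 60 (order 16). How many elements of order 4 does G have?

The elements of order 4 are: 7, 13, 17, 23, 37, 43, 47, 53.
That's 8.

8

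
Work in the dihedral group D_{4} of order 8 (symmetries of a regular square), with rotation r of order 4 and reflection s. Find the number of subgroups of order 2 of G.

|G| = 8 and 2 | 8, so subgroups of order 2 are possible by Lagrange.
The subgroups of order 2 are: {e, r^2}; {e, r^2s}; {e, r^3s}; {e, rs}; … (5 in all).
So G has 5 subgroups of order 2.

5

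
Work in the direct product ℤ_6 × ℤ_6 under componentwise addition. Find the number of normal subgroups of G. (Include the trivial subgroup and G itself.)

30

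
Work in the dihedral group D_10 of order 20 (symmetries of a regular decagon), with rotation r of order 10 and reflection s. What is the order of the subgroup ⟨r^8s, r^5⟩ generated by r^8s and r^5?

4

|⟨r^8s⟩| = 2 and |⟨r^5⟩| = 2, so |H| is a multiple of lcm(2, 2) = 2 and divides |G| = 20.
Closing under the operation: H = {e, r^5, r^3s, r^8s}, so |H| = 4.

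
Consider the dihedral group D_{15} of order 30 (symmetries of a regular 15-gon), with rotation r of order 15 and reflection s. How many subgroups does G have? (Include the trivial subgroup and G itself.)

28

|G| = 30, so by Lagrange every subgroup order divides 30. Divisors: 1, 2, 3, 5, 6, 10, 15, 30.
Subgroups by order — order 1: 1; order 2: 15; order 3: 1; order 5: 1; order 6: 5; order 10: 3; order 15: 1; order 30: 1.
Total: 1 + 15 + 1 + 1 + 5 + 3 + 1 + 1 = 28.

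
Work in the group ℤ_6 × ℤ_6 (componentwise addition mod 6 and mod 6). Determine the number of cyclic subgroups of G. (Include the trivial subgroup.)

20

Each element a generates a cyclic subgroup ⟨a⟩; distinct elements may generate the same one (a cyclic group of order d has φ(d) generators).
Cyclic subgroups by order — order 1: 1; order 2: 3; order 3: 4; order 6: 12.
Total: 20.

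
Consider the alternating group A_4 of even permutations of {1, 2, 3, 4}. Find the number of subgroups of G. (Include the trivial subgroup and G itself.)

10

|G| = 12, so by Lagrange every subgroup order divides 12. Divisors: 1, 2, 3, 4, 6, 12.
Subgroups by order — order 1: 1; order 2: 3; order 3: 4; order 4: 1; order 6: 0; order 12: 1.
Total: 1 + 3 + 4 + 1 + 0 + 1 = 10.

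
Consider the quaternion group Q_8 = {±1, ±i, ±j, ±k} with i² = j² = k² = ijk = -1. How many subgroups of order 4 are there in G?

|G| = 8 and 4 | 8, so subgroups of order 4 are possible by Lagrange.
The subgroups of order 4 are: {1, -1, i, -i}; {1, -1, j, -j}; {1, -1, k, -k}.
So G has 3 subgroups of order 4.

3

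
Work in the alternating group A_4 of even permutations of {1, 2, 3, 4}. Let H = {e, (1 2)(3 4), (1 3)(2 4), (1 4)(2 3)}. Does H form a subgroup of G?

|H| = 4 divides |G| = 12, consistent with Lagrange.
H contains the identity, every element's inverse is in H, and H is closed under ∘: it is a subgroup.

Yes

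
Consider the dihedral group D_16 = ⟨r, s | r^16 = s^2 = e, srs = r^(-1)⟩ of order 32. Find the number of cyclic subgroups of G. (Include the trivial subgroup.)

21

Group the elements of G by the cyclic subgroup they generate; each cyclic subgroup of order d accounts for φ(d) elements.
Cyclic subgroups by order — order 1: 1; order 2: 17; order 4: 1; order 8: 1; order 16: 1.
Total: 21.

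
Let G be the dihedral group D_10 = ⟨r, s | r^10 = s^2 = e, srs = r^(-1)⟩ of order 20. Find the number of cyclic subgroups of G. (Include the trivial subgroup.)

14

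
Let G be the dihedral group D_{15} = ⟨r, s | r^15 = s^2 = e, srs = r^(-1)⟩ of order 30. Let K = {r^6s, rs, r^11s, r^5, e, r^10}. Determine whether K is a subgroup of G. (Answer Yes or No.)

|K| = 6 divides |G| = 30, consistent with Lagrange.
K contains the identity, every element's inverse is in K, and K is closed under ·: it is a subgroup.

Yes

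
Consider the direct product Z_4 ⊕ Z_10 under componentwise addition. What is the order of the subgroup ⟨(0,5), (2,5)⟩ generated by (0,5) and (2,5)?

4

|⟨(0,5)⟩| = 2 and |⟨(2,5)⟩| = 2, so |H| is a multiple of lcm(2, 2) = 2 and divides |G| = 40.
Closing under the operation: H = {(0,0), (0,5), (2,0), (2,5)}, so |H| = 4.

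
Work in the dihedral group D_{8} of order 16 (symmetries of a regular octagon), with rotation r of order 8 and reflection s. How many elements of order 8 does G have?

4

The elements of order 8 are: r, r^3, r^5, r^7.
That's 4.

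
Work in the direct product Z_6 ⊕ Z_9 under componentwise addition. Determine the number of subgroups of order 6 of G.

|G| = 54 and 6 | 54, so subgroups of order 6 are possible by Lagrange.
The subgroups of order 6 are: {(0,0), (0,3), (0,6), (3,0), (3,3), (3,6)}; {(0,0), (1,0), (2,0), (3,0), (4,0), (5,0)}; {(0,0), (1,3), (2,6), (3,0), (4,3), (5,6)}; {(0,0), (1,6), (2,3), (3,0), (4,6), (5,3)}.
So G has 4 subgroups of order 6.

4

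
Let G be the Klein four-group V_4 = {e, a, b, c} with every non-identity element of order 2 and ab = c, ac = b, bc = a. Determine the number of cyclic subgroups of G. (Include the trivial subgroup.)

4

Group the elements of G by the cyclic subgroup they generate; each cyclic subgroup of order d accounts for φ(d) elements.
Cyclic subgroups by order — order 1: 1; order 2: 3.
Total: 4.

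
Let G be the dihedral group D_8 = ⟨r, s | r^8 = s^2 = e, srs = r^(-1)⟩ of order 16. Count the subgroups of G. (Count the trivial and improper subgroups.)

|G| = 16, so by Lagrange every subgroup order divides 16. Divisors: 1, 2, 4, 8, 16.
Subgroups by order — order 1: 1; order 2: 9; order 4: 5; order 8: 3; order 16: 1.
Total: 1 + 9 + 5 + 3 + 1 = 19.

19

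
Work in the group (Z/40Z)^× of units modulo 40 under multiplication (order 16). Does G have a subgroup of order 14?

No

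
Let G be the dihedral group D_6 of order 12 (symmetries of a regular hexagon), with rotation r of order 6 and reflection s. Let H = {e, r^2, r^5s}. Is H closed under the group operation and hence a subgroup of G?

No

r^2 ∈ H but its inverse r^4 ∉ H, so H is not a subgroup.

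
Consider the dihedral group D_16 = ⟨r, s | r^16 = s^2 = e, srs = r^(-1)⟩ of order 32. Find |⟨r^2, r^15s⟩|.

16

|⟨r^2⟩| = 8 and |⟨r^15s⟩| = 2, so |H| is a multiple of lcm(8, 2) = 8 and divides |G| = 32.
Closing under the operation: H = {e, r^2, r^4, r^6, r^8, r^10, r^12, r^14, rs, r^3s, r^5s, r^7s, r^9s, r^11s, r^13s, r^15s}, so |H| = 16.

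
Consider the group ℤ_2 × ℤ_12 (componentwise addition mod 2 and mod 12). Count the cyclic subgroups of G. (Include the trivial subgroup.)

Each element a generates a cyclic subgroup ⟨a⟩; distinct elements may generate the same one (a cyclic group of order d has φ(d) generators).
Cyclic subgroups by order — order 1: 1; order 2: 3; order 3: 1; order 4: 2; order 6: 3; order 12: 2.
Total: 12.

12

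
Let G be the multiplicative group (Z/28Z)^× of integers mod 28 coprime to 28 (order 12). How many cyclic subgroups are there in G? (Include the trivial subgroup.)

Group the elements of G by the cyclic subgroup they generate; each cyclic subgroup of order d accounts for φ(d) elements.
Cyclic subgroups by order — order 1: 1; order 2: 3; order 3: 1; order 6: 3.
Total: 8.

8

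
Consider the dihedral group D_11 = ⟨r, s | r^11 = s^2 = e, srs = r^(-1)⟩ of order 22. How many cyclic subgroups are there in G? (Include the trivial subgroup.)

13

Group the elements of G by the cyclic subgroup they generate; each cyclic subgroup of order d accounts for φ(d) elements.
Cyclic subgroups by order — order 1: 1; order 2: 11; order 11: 1.
Total: 13.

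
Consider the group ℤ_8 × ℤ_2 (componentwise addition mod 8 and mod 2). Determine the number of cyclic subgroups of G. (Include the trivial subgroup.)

Each element a generates a cyclic subgroup ⟨a⟩; distinct elements may generate the same one (a cyclic group of order d has φ(d) generators).
Cyclic subgroups by order — order 1: 1; order 2: 3; order 4: 2; order 8: 2.
Total: 8.

8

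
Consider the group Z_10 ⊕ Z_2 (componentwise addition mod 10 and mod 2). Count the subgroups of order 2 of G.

3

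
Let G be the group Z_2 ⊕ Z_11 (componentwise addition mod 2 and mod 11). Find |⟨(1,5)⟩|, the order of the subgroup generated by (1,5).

The order of (1,5) in Z_2 × Z_11 is lcm(ord(1) in Z_2, ord(5) in Z_11).
ord(1) = 2 and ord(5) = 11, so |⟨(1,5)⟩| = lcm(2, 11) = 22.

22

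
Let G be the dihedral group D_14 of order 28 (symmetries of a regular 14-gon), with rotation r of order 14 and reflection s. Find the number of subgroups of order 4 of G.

7

|G| = 28 and 4 | 28, so subgroups of order 4 are possible by Lagrange.
The subgroups of order 4 are: {e, r^7, r^3s, r^10s}; {e, r^7, r^4s, r^11s}; {e, r^7, r^5s, r^12s}; {e, r^7, r^6s, r^13s}; … (7 in all).
So G has 7 subgroups of order 4.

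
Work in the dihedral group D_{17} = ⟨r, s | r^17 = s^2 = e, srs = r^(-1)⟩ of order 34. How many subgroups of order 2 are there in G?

17

|G| = 34 and 2 | 34, so subgroups of order 2 are possible by Lagrange.
The subgroups of order 2 are: {e, r^10s}; {e, r^11s}; {e, r^12s}; {e, r^13s}; … (17 in all).
So G has 17 subgroups of order 2.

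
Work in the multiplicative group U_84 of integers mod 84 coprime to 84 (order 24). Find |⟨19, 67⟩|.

|⟨19⟩| = 6 and |⟨67⟩| = 6, so |H| is a multiple of lcm(6, 6) = 6 and divides |G| = 24.
Closing under the operation: H = {1, 13, 19, 25, 31, 37, 43, 55, 61, 67, 73, 79}, so |H| = 12.

12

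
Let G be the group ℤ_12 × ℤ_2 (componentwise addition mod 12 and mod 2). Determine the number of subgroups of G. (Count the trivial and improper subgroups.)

|G| = 24, so by Lagrange every subgroup order divides 24. Divisors: 1, 2, 3, 4, 6, 8, 12, 24.
Subgroups by order — order 1: 1; order 2: 3; order 3: 1; order 4: 3; order 6: 3; order 8: 1; order 12: 3; order 24: 1.
Total: 1 + 3 + 1 + 3 + 3 + 1 + 3 + 1 = 16.

16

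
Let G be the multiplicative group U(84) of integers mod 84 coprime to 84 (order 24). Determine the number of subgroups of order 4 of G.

|G| = 24 and 4 | 24, so subgroups of order 4 are possible by Lagrange.
The subgroups of order 4 are: {1, 13, 29, 41}; {1, 13, 43, 55}; {1, 13, 71, 83}; {1, 29, 43, 71}; … (7 in all).
So G has 7 subgroups of order 4.

7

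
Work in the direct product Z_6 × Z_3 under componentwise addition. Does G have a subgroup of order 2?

2 | 18. A subgroup of order 2 is {(0,0), (3,0)}.

Yes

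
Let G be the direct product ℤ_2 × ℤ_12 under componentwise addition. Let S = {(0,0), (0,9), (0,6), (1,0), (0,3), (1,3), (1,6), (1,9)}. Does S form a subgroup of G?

|S| = 8 divides |G| = 24, consistent with Lagrange.
S contains the identity, every element's inverse is in S, and S is closed under +: it is a subgroup.

Yes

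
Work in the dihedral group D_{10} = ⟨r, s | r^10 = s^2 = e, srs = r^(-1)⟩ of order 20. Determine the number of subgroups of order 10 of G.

3

|G| = 20 and 10 | 20, so subgroups of order 10 are possible by Lagrange.
The subgroups of order 10 are: {e, r, r^2, r^3, r^4, r^5, r^6, r^7, r^8, r^9}; {e, r^2, r^4, r^6, r^8, s, r^2s, r^4s, r^6s, r^8s}; {e, r^2, r^4, r^6, r^8, rs, r^3s, r^5s, r^7s, r^9s}.
So G has 3 subgroups of order 10.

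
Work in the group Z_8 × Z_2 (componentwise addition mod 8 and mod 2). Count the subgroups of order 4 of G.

3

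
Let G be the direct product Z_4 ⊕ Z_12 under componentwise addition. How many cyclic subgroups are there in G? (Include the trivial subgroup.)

Each element a generates a cyclic subgroup ⟨a⟩; distinct elements may generate the same one (a cyclic group of order d has φ(d) generators).
Cyclic subgroups by order — order 1: 1; order 2: 3; order 3: 1; order 4: 6; order 6: 3; order 12: 6.
Total: 20.

20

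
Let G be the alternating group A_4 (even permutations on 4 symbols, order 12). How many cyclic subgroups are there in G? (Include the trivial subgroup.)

A cyclic subgroup of order d is generated by each of its φ(d) elements of order d, so the cyclic subgroups of order d number (#elements of order d)/φ(d).
Cyclic subgroups by order — order 1: 1; order 2: 3; order 3: 4.
Total: 8.

8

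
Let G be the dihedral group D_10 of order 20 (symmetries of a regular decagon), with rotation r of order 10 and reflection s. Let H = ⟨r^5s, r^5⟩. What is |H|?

|⟨r^5s⟩| = 2 and |⟨r^5⟩| = 2, so |H| is a multiple of lcm(2, 2) = 2 and divides |G| = 20.
Closing under the operation: H = {e, r^5, s, r^5s}, so |H| = 4.

4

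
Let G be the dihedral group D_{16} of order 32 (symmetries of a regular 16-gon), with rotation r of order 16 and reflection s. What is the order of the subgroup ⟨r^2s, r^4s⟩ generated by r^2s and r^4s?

|⟨r^2s⟩| = 2 and |⟨r^4s⟩| = 2, so |H| is a multiple of lcm(2, 2) = 2 and divides |G| = 32.
Closing under the operation: H = {e, r^2, r^4, r^6, r^8, r^10, r^12, r^14, s, r^2s, r^4s, r^6s, r^8s, r^10s, r^12s, r^14s}, so |H| = 16.

16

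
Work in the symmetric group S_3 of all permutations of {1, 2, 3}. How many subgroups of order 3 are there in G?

|G| = 6 and 3 | 6, so subgroups of order 3 are possible by Lagrange.
The subgroups of order 3 are: {e, (1 2 3), (1 3 2)}.
So G has 1 subgroup of order 3.

1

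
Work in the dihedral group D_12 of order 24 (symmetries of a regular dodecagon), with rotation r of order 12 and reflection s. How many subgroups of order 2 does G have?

|G| = 24 and 2 | 24, so subgroups of order 2 are possible by Lagrange.
The subgroups of order 2 are: {e, r^10s}; {e, r^11s}; {e, r^2s}; {e, r^3s}; … (13 in all).
So G has 13 subgroups of order 2.

13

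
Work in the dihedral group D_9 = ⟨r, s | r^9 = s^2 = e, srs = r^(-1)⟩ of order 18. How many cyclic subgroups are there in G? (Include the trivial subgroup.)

12

Group the elements of G by the cyclic subgroup they generate; each cyclic subgroup of order d accounts for φ(d) elements.
Cyclic subgroups by order — order 1: 1; order 2: 9; order 3: 1; order 9: 1.
Total: 12.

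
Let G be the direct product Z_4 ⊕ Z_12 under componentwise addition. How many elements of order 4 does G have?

12

An element (a,b) has order lcm(ord(a), ord(b)); count pairs with lcm equal to 4.
Enumerating gives 12 such elements.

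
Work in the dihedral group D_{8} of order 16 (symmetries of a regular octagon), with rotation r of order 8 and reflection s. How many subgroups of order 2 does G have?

|G| = 16 and 2 | 16, so subgroups of order 2 are possible by Lagrange.
The subgroups of order 2 are: {e, r^2s}; {e, r^3s}; {e, r^4}; {e, r^4s}; … (9 in all).
So G has 9 subgroups of order 2.

9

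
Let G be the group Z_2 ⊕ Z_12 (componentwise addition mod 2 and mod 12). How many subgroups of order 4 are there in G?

3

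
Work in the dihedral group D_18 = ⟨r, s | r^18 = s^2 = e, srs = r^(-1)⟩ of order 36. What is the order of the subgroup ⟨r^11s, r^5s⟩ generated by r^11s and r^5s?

|⟨r^11s⟩| = 2 and |⟨r^5s⟩| = 2, so |H| is a multiple of lcm(2, 2) = 2 and divides |G| = 36.
Closing under the operation: H = {e, r^6, r^12, r^5s, r^11s, r^17s}, so |H| = 6.

6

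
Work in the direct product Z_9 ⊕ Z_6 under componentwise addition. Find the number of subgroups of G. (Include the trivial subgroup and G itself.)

20

|G| = 54, so by Lagrange every subgroup order divides 54. Divisors: 1, 2, 3, 6, 9, 18, 27, 54.
Subgroups by order — order 1: 1; order 2: 1; order 3: 4; order 6: 4; order 9: 4; order 18: 4; order 27: 1; order 54: 1.
Total: 1 + 1 + 4 + 4 + 4 + 4 + 1 + 1 = 20.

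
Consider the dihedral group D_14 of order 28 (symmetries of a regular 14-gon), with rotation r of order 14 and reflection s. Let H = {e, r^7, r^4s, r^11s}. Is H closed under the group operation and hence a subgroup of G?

Yes

|H| = 4 divides |G| = 28, consistent with Lagrange.
H contains the identity, every element's inverse is in H, and H is closed under ·: it is a subgroup.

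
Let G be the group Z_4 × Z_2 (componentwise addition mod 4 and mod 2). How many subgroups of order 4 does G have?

3

|G| = 8 and 4 | 8, so subgroups of order 4 are possible by Lagrange.
The subgroups of order 4 are: {(0,0), (0,1), (2,0), (2,1)}; {(0,0), (1,0), (2,0), (3,0)}; {(0,0), (1,1), (2,0), (3,1)}.
So G has 3 subgroups of order 4.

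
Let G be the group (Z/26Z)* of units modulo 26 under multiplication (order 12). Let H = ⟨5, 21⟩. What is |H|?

|⟨5⟩| = 4 and |⟨21⟩| = 4, so |H| is a multiple of lcm(4, 4) = 4 and divides |G| = 12.
Closing under the operation: H = {1, 5, 21, 25}, so |H| = 4.

4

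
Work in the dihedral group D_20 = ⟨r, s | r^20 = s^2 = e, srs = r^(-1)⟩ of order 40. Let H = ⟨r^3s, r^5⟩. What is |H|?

8

|⟨r^3s⟩| = 2 and |⟨r^5⟩| = 4, so |H| is a multiple of lcm(2, 4) = 4 and divides |G| = 40.
Closing under the operation: H = {e, r^5, r^10, r^15, r^3s, r^8s, r^13s, r^18s}, so |H| = 8.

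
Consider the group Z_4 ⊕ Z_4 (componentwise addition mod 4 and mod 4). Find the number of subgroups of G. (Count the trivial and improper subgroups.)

|G| = 16, so by Lagrange every subgroup order divides 16. Divisors: 1, 2, 4, 8, 16.
Subgroups by order — order 1: 1; order 2: 3; order 4: 7; order 8: 3; order 16: 1.
Total: 1 + 3 + 7 + 3 + 1 = 15.

15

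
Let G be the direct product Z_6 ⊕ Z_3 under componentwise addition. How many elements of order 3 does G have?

8

An element (a,b) has order lcm(ord(a), ord(b)); count pairs with lcm equal to 3.
Enumerating gives 8 such elements.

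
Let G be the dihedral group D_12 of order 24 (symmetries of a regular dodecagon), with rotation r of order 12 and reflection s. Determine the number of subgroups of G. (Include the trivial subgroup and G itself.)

|G| = 24, so by Lagrange every subgroup order divides 24. Divisors: 1, 2, 3, 4, 6, 8, 12, 24.
Subgroups by order — order 1: 1; order 2: 13; order 3: 1; order 4: 7; order 6: 5; order 8: 3; order 12: 3; order 24: 1.
Total: 1 + 13 + 1 + 7 + 5 + 3 + 3 + 1 = 34.

34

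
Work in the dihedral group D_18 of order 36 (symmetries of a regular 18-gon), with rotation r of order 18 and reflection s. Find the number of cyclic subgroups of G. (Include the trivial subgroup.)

Group the elements of G by the cyclic subgroup they generate; each cyclic subgroup of order d accounts for φ(d) elements.
Cyclic subgroups by order — order 1: 1; order 2: 19; order 3: 1; order 6: 1; order 9: 1; order 18: 1.
Total: 24.

24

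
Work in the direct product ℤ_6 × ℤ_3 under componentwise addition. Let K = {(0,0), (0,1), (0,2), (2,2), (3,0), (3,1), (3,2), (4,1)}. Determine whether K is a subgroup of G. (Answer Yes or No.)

|K| = 8 does not divide |G| = 18, so by Lagrange K is not a subgroup.

No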